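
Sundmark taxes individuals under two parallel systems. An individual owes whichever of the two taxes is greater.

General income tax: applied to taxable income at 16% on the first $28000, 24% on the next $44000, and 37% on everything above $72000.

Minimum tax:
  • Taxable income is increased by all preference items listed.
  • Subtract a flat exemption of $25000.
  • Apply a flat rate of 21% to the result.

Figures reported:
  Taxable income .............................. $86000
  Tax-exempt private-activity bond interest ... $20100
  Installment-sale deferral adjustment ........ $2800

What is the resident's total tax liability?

$20220

General income tax:
  $28000 × 16% = $4480
  $44000 × 24% = $10560
  $14000 × 37% = $5180
  → $20220

Minimum tax:
  Adjusted income: $86000 + $20100 + $2800 = $108900
  Less exemption $25000 → base $83900
  $83900 × 21% = $17619

$20220 > $17619, so the general income tax governs.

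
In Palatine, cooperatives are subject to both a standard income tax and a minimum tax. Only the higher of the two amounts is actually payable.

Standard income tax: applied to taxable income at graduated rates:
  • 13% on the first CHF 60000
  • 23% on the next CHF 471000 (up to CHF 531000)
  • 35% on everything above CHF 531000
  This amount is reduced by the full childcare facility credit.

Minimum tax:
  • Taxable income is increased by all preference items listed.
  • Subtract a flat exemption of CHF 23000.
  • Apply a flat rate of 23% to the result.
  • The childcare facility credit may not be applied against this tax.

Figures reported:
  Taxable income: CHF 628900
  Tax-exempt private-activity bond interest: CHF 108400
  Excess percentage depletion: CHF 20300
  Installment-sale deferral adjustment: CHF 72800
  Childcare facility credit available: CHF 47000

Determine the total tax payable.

Minimum tax:
  Adjusted income: CHF 628900 + CHF 108400 + CHF 20300 + CHF 72800 = CHF 830400
  Less exemption CHF 23000 → base CHF 807400
  CHF 807400 × 23% = CHF 185702

Standard income tax:
  CHF 60000 × 13% = CHF 7800
  CHF 471000 × 23% = CHF 108330
  CHF 97900 × 35% = CHF 34265
  → CHF 150395
  Less childcare facility credit CHF 47000 → CHF 103395

CHF 185702 > CHF 103395, so the minimum tax is the binding amount.

CHF 185702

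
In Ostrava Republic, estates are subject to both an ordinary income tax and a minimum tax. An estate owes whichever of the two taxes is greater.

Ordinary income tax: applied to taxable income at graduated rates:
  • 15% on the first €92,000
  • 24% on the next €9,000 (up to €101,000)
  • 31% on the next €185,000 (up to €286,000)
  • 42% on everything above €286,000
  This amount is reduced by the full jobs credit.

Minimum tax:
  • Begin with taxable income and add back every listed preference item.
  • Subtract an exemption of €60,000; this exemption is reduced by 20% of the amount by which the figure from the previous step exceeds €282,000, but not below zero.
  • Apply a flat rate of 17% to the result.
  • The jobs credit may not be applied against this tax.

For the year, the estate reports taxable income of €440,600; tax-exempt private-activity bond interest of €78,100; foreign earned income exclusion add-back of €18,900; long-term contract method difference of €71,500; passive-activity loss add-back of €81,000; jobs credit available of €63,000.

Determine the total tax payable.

Minimum tax:
  Adjusted income: €440,600 + €78,100 + €18,900 + €71,500 + €81,000 = €690,100
  Exemption: 20% × (€690,100 − €282,000) = €81,620 ≥ €60,000, so the exemption is fully phased out
  Base: €690,100 − €0 = €690,100
  €690,100 × 17% = €117,317

Ordinary income tax:
  €92,000 × 15% = €13,800
  €9,000 × 24% = €2,160
  €185,000 × 31% = €57,350
  €154,600 × 42% = €64,932
  → €138,242
  Less jobs credit €63,000 → €75,242

€117,317 > €75,242, so the minimum tax is the binding amount.

€117,317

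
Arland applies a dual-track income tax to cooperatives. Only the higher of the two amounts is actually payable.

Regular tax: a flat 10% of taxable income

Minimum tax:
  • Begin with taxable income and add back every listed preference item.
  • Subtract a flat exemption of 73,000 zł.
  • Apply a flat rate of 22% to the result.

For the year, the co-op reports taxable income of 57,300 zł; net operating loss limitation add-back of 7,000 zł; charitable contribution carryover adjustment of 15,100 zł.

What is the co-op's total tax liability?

Minimum tax:
  Adjusted income: 57,300 zł + 7,000 zł + 15,100 zł = 79,400 zł
  Less exemption 73,000 zł → base 6,400 zł
  6,400 zł × 22% = 1,408 zł

Regular tax:
  57,300 zł × 10% = 5,730 zł

5,730 zł > 1,408 zł, so the regular tax governs.

5,730 zł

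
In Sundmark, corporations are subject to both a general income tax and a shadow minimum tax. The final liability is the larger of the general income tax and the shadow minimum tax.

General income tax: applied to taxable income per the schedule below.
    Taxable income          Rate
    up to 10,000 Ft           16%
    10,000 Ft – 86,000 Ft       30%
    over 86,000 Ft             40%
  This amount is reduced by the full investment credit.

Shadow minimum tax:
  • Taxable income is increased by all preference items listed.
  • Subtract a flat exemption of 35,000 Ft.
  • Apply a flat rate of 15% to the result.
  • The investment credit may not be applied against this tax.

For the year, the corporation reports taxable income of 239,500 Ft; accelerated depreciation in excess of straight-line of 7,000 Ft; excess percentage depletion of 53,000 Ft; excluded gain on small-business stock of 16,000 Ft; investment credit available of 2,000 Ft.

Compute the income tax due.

83,800 Ft

Shadow minimum tax:
  Adjusted income: 239,500 Ft + 7,000 Ft + 53,000 Ft + 16,000 Ft = 315,500 Ft
  Less exemption 35,000 Ft → base 280,500 Ft
  280,500 Ft × 15% = 42,075 Ft

General income tax:
  10,000 Ft × 16% = 1,600 Ft
  76,000 Ft × 30% = 22,800 Ft
  153,500 Ft × 40% = 61,400 Ft
  → 85,800 Ft
  Less investment credit 2,000 Ft → 83,800 Ft

83,800 Ft > 42,075 Ft, so the general income tax governs.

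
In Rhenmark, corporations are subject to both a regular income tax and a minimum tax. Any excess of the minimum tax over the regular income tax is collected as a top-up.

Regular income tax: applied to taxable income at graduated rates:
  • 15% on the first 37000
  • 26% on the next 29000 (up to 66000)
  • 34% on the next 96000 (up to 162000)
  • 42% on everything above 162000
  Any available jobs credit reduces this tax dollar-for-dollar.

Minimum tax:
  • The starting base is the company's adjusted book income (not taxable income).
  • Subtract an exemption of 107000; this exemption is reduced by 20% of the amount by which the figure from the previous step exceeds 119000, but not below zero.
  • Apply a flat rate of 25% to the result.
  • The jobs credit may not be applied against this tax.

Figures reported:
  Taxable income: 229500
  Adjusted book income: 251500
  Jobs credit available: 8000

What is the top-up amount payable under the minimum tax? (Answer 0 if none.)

Minimum tax:
  Base (adjusted book income): 251500
  Exemption: 107000 − 20% × (251500 − 119000) = 107000 − 26500 = 80500
  Base: 251500 − 80500 = 171000
  171000 × 25% = 42750

Regular income tax:
  37000 × 15% = 5550
  29000 × 26% = 7540
  96000 × 34% = 32640
  67500 × 42% = 28350
  → 74080
  Less jobs credit 8000 → 66080

42750 ≤ 66080, so no add-on is due.

0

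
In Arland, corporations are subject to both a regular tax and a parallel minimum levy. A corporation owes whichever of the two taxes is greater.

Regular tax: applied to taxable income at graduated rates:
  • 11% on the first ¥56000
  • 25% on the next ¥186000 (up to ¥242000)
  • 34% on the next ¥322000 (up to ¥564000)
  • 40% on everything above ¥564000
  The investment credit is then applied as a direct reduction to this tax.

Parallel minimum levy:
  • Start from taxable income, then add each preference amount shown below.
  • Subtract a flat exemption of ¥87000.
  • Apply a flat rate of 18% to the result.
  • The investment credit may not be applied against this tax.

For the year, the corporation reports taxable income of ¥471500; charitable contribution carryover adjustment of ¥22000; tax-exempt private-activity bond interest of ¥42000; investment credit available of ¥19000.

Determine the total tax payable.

Regular tax:
  ¥56000 × 11% = ¥6160
  ¥186000 × 25% = ¥46500
  ¥229500 × 34% = ¥78030
  → ¥130690
  Less investment credit ¥19000 → ¥111690

Parallel minimum levy:
  Adjusted income: ¥471500 + ¥22000 + ¥42000 = ¥535500
  Less exemption ¥87000 → base ¥448500
  ¥448500 × 18% = ¥80730

¥111690 > ¥80730, so the regular tax governs.

¥111690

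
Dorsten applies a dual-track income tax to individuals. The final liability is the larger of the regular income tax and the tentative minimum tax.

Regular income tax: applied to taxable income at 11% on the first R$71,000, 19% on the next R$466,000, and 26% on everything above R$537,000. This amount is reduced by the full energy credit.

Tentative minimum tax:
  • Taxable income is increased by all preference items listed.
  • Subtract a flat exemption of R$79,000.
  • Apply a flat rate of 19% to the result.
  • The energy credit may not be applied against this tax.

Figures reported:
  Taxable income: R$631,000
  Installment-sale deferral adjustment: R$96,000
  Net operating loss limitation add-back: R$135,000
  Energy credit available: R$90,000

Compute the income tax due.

R$148,770

Tentative minimum tax:
  Adjusted income: R$631,000 + R$96,000 + R$135,000 = R$862,000
  Less exemption R$79,000 → base R$783,000
  R$783,000 × 19% = R$148,770

Regular income tax:
  R$71,000 × 11% = R$7,810
  R$466,000 × 19% = R$88,540
  R$94,000 × 26% = R$24,440
  → R$120,790
  Less energy credit R$90,000 → R$30,790

R$148,770 > R$30,790, so the tentative minimum tax is the binding amount.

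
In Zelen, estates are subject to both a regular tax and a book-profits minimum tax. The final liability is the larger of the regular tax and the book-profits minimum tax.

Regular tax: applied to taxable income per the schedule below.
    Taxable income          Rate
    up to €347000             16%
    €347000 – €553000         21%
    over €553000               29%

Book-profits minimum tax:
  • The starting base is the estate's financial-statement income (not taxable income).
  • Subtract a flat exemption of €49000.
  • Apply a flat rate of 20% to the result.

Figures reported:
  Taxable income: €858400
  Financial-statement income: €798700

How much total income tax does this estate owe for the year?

€187346

Book-profits minimum tax:
  Base (financial-statement income): €798700
  Less exemption €49000 → base €749700
  €749700 × 20% = €149940

Regular tax:
  €347000 × 16% = €55520
  €206000 × 21% = €43260
  €305400 × 29% = €88566
  → €187346

€187346 > €149940, so the regular tax governs.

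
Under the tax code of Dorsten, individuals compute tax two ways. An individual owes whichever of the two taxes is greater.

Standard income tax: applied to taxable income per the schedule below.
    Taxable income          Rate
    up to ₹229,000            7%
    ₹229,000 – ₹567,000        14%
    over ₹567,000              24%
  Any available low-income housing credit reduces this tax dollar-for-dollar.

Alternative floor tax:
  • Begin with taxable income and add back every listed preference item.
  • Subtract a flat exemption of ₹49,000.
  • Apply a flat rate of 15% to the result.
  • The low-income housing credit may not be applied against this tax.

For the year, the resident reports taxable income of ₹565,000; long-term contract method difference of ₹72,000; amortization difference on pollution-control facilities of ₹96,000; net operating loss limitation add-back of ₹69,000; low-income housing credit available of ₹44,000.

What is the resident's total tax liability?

Alternative floor tax:
  Adjusted income: ₹565,000 + ₹72,000 + ₹96,000 + ₹69,000 = ₹802,000
  Less exemption ₹49,000 → base ₹753,000
  ₹753,000 × 15% = ₹112,950

Standard income tax:
  ₹229,000 × 7% = ₹16,030
  ₹336,000 × 14% = ₹47,040
  → ₹63,070
  Less low-income housing credit ₹44,000 → ₹19,070

₹112,950 > ₹19,070, so the alternative floor tax is the binding amount.

₹112,950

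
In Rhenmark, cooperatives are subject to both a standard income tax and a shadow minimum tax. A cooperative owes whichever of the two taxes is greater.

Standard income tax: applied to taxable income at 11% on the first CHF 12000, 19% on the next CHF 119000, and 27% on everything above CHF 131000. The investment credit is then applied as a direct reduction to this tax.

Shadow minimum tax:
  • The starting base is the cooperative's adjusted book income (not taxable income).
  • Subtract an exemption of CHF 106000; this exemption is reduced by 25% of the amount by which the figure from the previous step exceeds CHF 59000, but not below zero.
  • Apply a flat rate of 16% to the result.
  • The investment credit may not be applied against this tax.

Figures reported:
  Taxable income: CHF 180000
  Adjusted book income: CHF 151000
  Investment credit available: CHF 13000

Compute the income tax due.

CHF 24160

Standard income tax:
  CHF 12000 × 11% = CHF 1320
  CHF 119000 × 19% = CHF 22610
  CHF 49000 × 27% = CHF 13230
  → CHF 37160
  Less investment credit CHF 13000 → CHF 24160

Shadow minimum tax:
  Base (adjusted book income): CHF 151000
  Exemption: CHF 106000 − 25% × (CHF 151000 − CHF 59000) = CHF 106000 − CHF 23000 = CHF 83000
  Base: CHF 151000 − CHF 83000 = CHF 68000
  CHF 68000 × 16% = CHF 10880

CHF 24160 > CHF 10880, so the standard income tax governs.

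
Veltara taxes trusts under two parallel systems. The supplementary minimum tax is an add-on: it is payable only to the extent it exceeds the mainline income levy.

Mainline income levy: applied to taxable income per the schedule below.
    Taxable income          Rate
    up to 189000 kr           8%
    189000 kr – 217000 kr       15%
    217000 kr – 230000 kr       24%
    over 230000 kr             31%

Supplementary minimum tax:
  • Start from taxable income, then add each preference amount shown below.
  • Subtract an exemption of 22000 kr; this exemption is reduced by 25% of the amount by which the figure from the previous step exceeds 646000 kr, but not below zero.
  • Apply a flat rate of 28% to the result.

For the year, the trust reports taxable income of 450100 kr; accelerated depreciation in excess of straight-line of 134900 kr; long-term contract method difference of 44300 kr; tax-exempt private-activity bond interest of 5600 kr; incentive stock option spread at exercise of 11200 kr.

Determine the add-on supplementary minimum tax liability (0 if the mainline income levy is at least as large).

Supplementary minimum tax:
  Adjusted income: 450100 kr + 134900 kr + 44300 kr + 5600 kr + 11200 kr = 646100 kr
  Exemption: 22000 kr − 25% × (646100 kr − 646000 kr) = 22000 kr − 25 kr = 21975 kr
  Base: 646100 kr − 21975 kr = 624125 kr
  624125 kr × 28% = 174755 kr

Mainline income levy:
  189000 kr × 8% = 15120 kr
  28000 kr × 15% = 4200 kr
  13000 kr × 24% = 3120 kr
  220100 kr × 31% = 68231 kr
  → 90671 kr

Excess of supplementary minimum tax over mainline income levy: 174755 kr − 90671 kr = 84084 kr.

84084 kr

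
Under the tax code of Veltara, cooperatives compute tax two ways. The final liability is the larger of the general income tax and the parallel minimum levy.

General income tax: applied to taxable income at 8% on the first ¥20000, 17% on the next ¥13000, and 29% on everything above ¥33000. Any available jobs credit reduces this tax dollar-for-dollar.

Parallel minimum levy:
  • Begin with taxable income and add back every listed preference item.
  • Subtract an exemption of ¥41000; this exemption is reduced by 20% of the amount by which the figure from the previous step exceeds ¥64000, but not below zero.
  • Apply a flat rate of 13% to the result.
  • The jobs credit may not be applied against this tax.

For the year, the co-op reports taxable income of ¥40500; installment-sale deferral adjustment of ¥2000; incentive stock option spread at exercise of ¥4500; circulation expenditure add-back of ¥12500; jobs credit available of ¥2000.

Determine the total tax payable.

General income tax:
  ¥20000 × 8% = ¥1600
  ¥13000 × 17% = ¥2210
  ¥7500 × 29% = ¥2175
  → ¥5985
  Less jobs credit ¥2000 → ¥3985

Parallel minimum levy:
  Adjusted income: ¥40500 + ¥2000 + ¥4500 + ¥12500 = ¥59500
  Exemption: ¥59500 ≤ ¥64000, so full ¥41000 applies
  Base: ¥59500 − ¥41000 = ¥18500
  ¥18500 × 13% = ¥2405

¥3985 > ¥2405, so the general income tax governs.

¥3985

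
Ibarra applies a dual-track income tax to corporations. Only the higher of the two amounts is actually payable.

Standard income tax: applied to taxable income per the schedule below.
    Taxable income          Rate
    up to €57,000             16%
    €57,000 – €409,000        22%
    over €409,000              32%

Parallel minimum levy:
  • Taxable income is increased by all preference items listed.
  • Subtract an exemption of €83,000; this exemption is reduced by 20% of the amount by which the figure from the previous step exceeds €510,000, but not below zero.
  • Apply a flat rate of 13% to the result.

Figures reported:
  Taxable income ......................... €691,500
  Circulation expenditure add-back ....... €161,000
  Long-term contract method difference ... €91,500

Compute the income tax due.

€176,960

Standard income tax:
  €57,000 × 16% = €9,120
  €352,000 × 22% = €77,440
  €282,500 × 32% = €90,400
  → €176,960

Parallel minimum levy:
  Adjusted income: €691,500 + €161,000 + €91,500 = €944,000
  Exemption: 20% × (€944,000 − €510,000) = €86,800 ≥ €83,000, so the exemption is fully phased out
  Base: €944,000 − €0 = €944,000
  €944,000 × 13% = €122,720

€176,960 > €122,720, so the standard income tax governs.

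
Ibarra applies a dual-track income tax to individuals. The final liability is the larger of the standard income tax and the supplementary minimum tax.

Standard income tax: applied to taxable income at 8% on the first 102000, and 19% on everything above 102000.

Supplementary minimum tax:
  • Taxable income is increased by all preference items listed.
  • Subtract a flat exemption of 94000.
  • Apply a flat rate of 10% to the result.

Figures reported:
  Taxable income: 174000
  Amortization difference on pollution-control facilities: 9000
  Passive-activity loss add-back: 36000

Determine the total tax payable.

Standard income tax:
  102000 × 8% = 8160
  72000 × 19% = 13680
  → 21840

Supplementary minimum tax:
  Adjusted income: 174000 + 9000 + 36000 = 219000
  Less exemption 94000 → base 125000
  125000 × 10% = 12500

21840 > 12500, so the standard income tax governs.

21840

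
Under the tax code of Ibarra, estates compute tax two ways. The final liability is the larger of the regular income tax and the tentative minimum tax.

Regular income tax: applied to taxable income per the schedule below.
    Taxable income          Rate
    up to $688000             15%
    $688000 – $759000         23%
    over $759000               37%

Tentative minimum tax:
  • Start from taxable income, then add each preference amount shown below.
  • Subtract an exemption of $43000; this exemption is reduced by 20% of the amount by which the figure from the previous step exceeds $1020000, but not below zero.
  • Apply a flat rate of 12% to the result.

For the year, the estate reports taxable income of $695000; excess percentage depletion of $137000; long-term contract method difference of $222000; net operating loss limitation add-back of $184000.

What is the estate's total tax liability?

Regular income tax:
  $688000 × 15% = $103200
  $7000 × 23% = $1610
  → $104810

Tentative minimum tax:
  Adjusted income: $695000 + $137000 + $222000 + $184000 = $1238000
  Exemption: 20% × ($1238000 − $1020000) = $43600 ≥ $43000, so the exemption is fully phased out
  Base: $1238000 − $0 = $1238000
  $1238000 × 12% = $148560

$148560 > $104810, so the tentative minimum tax is the binding amount.

$148560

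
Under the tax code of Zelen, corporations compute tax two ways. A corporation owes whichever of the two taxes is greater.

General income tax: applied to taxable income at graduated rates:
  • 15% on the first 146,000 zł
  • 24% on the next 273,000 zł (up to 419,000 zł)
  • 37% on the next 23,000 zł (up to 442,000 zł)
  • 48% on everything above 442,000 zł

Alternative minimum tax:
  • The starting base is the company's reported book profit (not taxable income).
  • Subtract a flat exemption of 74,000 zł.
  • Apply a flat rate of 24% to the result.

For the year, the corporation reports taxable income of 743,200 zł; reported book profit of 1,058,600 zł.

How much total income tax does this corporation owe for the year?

240,506 zł

Alternative minimum tax:
  Base (reported book profit): 1,058,600 zł
  Less exemption 74,000 zł → base 984,600 zł
  984,600 zł × 24% = 236,304 zł

General income tax:
  146,000 zł × 15% = 21,900 zł
  273,000 zł × 24% = 65,520 zł
  23,000 zł × 37% = 8,510 zł
  301,200 zł × 48% = 144,576 zł
  → 240,506 zł

240,506 zł > 236,304 zł, so the general income tax governs.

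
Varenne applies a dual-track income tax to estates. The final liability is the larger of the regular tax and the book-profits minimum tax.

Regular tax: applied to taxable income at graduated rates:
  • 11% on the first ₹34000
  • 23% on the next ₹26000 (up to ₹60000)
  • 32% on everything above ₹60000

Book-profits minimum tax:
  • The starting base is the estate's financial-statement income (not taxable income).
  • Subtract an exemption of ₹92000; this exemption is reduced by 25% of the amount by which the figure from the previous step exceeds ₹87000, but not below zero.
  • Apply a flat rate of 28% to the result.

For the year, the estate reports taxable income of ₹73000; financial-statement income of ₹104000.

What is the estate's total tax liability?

₹13880

Book-profits minimum tax:
  Base (financial-statement income): ₹104000
  Exemption: ₹92000 − 25% × (₹104000 − ₹87000) = ₹92000 − ₹4250 = ₹87750
  Base: ₹104000 − ₹87750 = ₹16250
  ₹16250 × 28% = ₹4550

Regular tax:
  ₹34000 × 11% = ₹3740
  ₹26000 × 23% = ₹5980
  ₹13000 × 32% = ₹4160
  → ₹13880

₹13880 > ₹4550, so the regular tax governs.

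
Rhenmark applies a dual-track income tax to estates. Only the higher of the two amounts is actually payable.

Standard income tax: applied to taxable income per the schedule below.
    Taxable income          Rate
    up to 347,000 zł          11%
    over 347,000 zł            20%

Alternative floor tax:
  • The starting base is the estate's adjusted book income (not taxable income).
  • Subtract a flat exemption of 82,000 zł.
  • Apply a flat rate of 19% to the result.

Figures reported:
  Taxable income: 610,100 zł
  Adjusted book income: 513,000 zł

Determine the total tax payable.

90,790 zł

Standard income tax:
  347,000 zł × 11% = 38,170 zł
  263,100 zł × 20% = 52,620 zł
  → 90,790 zł

Alternative floor tax:
  Base (adjusted book income): 513,000 zł
  Less exemption 82,000 zł → base 431,000 zł
  431,000 zł × 19% = 81,890 zł

90,790 zł > 81,890 zł, so the standard income tax governs.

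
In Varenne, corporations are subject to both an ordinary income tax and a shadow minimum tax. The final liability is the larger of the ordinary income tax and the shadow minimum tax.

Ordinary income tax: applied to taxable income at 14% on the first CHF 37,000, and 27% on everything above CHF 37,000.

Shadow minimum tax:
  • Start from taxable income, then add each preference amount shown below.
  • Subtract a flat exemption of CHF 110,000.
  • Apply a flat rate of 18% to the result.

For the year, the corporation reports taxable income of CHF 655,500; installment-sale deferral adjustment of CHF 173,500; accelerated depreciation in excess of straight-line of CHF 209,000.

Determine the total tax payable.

CHF 172,175

Shadow minimum tax:
  Adjusted income: CHF 655,500 + CHF 173,500 + CHF 209,000 = CHF 1,038,000
  Less exemption CHF 110,000 → base CHF 928,000
  CHF 928,000 × 18% = CHF 167,040

Ordinary income tax:
  CHF 37,000 × 14% = CHF 5,180
  CHF 618,500 × 27% = CHF 166,995
  → CHF 172,175

CHF 172,175 > CHF 167,040, so the ordinary income tax governs.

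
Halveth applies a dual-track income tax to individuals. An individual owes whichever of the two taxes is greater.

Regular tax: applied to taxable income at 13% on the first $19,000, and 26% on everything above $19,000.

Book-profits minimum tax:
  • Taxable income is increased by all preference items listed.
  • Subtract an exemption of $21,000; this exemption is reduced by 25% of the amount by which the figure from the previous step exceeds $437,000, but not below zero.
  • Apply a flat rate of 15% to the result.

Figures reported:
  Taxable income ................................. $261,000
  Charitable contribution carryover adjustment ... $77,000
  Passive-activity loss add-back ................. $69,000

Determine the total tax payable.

Book-profits minimum tax:
  Adjusted income: $261,000 + $77,000 + $69,000 = $407,000
  Exemption: $407,000 ≤ $437,000, so full $21,000 applies
  Base: $407,000 − $21,000 = $386,000
  $386,000 × 15% = $57,900

Regular tax:
  $19,000 × 13% = $2,470
  $242,000 × 26% = $62,920
  → $65,390

$65,390 > $57,900, so the regular tax governs.

$65,390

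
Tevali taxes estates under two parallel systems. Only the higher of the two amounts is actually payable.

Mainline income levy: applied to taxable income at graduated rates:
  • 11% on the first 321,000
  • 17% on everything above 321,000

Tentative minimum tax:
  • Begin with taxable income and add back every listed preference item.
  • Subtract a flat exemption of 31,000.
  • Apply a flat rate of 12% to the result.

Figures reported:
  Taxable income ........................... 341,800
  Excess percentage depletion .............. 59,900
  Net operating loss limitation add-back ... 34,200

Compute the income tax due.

Tentative minimum tax:
  Adjusted income: 341,800 + 59,900 + 34,200 = 435,900
  Less exemption 31,000 → base 404,900
  404,900 × 12% = 48,588

Mainline income levy:
  321,000 × 11% = 35,310
  20,800 × 17% = 3,536
  → 38,846

48,588 > 38,846, so the tentative minimum tax is the binding amount.

48,588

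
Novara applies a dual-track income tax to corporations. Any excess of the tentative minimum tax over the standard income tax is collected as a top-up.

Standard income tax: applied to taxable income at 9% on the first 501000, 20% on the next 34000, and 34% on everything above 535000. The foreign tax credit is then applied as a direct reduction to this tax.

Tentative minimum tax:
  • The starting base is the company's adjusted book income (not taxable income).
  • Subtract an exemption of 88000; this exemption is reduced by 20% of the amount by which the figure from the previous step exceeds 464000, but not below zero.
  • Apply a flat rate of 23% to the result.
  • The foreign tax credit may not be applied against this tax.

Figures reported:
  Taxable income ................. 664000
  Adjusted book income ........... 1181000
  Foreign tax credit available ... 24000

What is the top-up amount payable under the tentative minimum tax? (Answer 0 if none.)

Standard income tax:
  501000 × 9% = 45090
  34000 × 20% = 6800
  129000 × 34% = 43860
  → 95750
  Less foreign tax credit 24000 → 71750

Tentative minimum tax:
  Base (adjusted book income): 1181000
  Exemption: 20% × (1181000 − 464000) = 143400 ≥ 88000, so the exemption is fully phased out
  Base: 1181000 − 0 = 1181000
  1181000 × 23% = 271630

Excess of tentative minimum tax over standard income tax: 271630 − 71750 = 199880.

199880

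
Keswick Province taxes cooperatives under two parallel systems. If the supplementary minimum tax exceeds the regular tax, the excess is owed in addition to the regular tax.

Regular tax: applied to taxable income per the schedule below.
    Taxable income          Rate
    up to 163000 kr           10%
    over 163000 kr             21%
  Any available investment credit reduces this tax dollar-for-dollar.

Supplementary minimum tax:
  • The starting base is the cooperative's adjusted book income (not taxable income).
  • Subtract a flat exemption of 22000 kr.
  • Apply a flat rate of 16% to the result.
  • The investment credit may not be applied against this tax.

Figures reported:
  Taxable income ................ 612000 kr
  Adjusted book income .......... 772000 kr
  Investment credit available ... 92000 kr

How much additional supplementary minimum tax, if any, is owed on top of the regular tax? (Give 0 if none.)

Supplementary minimum tax:
  Base (adjusted book income): 772000 kr
  Less exemption 22000 kr → base 750000 kr
  750000 kr × 16% = 120000 kr

Regular tax:
  163000 kr × 10% = 16300 kr
  449000 kr × 21% = 94290 kr
  → 110590 kr
  Less investment credit 92000 kr → 18590 kr

Excess of supplementary minimum tax over regular tax: 120000 kr − 18590 kr = 101410 kr.

101410 kr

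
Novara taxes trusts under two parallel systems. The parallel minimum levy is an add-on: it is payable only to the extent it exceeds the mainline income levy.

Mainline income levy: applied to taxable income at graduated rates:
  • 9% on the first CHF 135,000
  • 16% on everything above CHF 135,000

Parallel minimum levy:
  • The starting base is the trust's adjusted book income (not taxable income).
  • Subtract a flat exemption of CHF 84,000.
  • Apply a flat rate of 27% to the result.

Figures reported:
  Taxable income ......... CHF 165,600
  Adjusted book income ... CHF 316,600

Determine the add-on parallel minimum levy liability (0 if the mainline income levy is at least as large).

CHF 45,756

Mainline income levy:
  CHF 135,000 × 9% = CHF 12,150
  CHF 30,600 × 16% = CHF 4,896
  → CHF 17,046

Parallel minimum levy:
  Base (adjusted book income): CHF 316,600
  Less exemption CHF 84,000 → base CHF 232,600
  CHF 232,600 × 27% = CHF 62,802

Excess of parallel minimum levy over mainline income levy: CHF 62,802 − CHF 17,046 = CHF 45,756.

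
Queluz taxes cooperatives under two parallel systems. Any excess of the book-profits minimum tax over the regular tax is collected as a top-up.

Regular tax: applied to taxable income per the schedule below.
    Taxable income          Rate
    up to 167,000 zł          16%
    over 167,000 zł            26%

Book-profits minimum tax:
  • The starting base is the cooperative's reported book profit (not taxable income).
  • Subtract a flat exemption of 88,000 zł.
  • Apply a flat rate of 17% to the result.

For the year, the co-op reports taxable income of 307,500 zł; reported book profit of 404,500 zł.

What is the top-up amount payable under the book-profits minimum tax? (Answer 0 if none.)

0 zł

Regular tax:
  167,000 zł × 16% = 26,720 zł
  140,500 zł × 26% = 36,530 zł
  → 63,250 zł

Book-profits minimum tax:
  Base (reported book profit): 404,500 zł
  Less exemption 88,000 zł → base 316,500 zł
  316,500 zł × 17% = 53,805 zł

53,805 zł ≤ 63,250 zł, so no add-on is due.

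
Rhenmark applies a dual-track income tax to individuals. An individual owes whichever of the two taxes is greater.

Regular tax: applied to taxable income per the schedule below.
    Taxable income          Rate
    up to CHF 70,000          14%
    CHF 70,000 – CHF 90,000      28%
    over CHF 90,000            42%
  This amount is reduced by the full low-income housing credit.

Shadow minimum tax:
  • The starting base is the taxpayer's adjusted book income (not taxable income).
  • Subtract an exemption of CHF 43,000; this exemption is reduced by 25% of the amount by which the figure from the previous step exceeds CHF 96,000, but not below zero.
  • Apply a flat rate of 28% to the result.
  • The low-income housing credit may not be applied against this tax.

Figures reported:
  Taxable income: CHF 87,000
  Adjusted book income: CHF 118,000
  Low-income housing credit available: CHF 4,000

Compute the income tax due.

Shadow minimum tax:
  Base (adjusted book income): CHF 118,000
  Exemption: CHF 43,000 − 25% × (CHF 118,000 − CHF 96,000) = CHF 43,000 − CHF 5,500 = CHF 37,500
  Base: CHF 118,000 − CHF 37,500 = CHF 80,500
  CHF 80,500 × 28% = CHF 22,540

Regular tax:
  CHF 70,000 × 14% = CHF 9,800
  CHF 17,000 × 28% = CHF 4,760
  → CHF 14,560
  Less low-income housing credit CHF 4,000 → CHF 10,560

CHF 22,540 > CHF 10,560, so the shadow minimum tax is the binding amount.

CHF 22,540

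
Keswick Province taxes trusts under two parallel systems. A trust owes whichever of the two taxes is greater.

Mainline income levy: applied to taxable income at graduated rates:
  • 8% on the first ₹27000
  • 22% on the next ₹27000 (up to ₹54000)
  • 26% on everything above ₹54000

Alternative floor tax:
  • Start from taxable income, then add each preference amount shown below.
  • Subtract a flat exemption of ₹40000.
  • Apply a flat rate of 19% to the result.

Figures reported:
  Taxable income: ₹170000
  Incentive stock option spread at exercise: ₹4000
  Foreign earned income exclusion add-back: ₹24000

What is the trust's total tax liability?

Alternative floor tax:
  Adjusted income: ₹170000 + ₹4000 + ₹24000 = ₹198000
  Less exemption ₹40000 → base ₹158000
  ₹158000 × 19% = ₹30020

Mainline income levy:
  ₹27000 × 8% = ₹2160
  ₹27000 × 22% = ₹5940
  ₹116000 × 26% = ₹30160
  → ₹38260

₹38260 > ₹30020, so the mainline income levy governs.

₹38260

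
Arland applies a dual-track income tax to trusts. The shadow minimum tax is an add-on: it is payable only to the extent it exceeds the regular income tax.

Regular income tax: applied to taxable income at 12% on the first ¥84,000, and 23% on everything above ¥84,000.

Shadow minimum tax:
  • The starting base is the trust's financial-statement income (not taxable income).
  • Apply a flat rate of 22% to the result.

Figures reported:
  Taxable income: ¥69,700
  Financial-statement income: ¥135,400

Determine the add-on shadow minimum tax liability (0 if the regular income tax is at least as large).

Regular income tax:
  ¥69,700 × 12% = ¥8,364

Shadow minimum tax:
  Base (financial-statement income): ¥135,400
  ¥135,400 × 22% = ¥29,788

Excess of shadow minimum tax over regular income tax: ¥29,788 − ¥8,364 = ¥21,424.

¥21,424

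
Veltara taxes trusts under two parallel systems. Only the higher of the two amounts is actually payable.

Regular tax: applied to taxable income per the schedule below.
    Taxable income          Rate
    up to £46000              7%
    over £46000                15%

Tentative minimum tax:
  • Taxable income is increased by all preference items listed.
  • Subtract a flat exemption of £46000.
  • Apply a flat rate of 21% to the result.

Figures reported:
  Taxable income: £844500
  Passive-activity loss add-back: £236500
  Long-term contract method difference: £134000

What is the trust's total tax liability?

Tentative minimum tax:
  Adjusted income: £844500 + £236500 + £134000 = £1215000
  Less exemption £46000 → base £1169000
  £1169000 × 21% = £245490

Regular tax:
  £46000 × 7% = £3220
  £798500 × 15% = £119775
  → £122995

£245490 > £122995, so the tentative minimum tax is the binding amount.

£245490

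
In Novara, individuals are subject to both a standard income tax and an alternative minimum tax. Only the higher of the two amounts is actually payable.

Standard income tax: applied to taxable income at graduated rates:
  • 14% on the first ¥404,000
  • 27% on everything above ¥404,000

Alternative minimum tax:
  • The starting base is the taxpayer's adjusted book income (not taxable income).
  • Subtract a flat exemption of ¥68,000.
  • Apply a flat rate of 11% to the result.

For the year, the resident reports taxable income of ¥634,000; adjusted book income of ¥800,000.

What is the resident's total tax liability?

¥118,660

Alternative minimum tax:
  Base (adjusted book income): ¥800,000
  Less exemption ¥68,000 → base ¥732,000
  ¥732,000 × 11% = ¥80,520

Standard income tax:
  ¥404,000 × 14% = ¥56,560
  ¥230,000 × 27% = ¥62,100
  → ¥118,660

¥118,660 > ¥80,520, so the standard income tax governs.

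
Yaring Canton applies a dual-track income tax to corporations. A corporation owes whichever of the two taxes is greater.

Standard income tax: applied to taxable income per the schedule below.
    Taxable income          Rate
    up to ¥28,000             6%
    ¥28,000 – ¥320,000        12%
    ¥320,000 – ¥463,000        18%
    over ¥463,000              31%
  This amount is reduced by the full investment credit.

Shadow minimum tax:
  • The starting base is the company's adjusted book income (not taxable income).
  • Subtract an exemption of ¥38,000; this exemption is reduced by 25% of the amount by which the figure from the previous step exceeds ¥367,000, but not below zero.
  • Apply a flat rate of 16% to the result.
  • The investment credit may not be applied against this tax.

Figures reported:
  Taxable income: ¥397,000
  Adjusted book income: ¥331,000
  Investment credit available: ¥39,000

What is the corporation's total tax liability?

Shadow minimum tax:
  Base (adjusted book income): ¥331,000
  Exemption: ¥331,000 ≤ ¥367,000, so full ¥38,000 applies
  Base: ¥331,000 − ¥38,000 = ¥293,000
  ¥293,000 × 16% = ¥46,880

Standard income tax:
  ¥28,000 × 6% = ¥1,680
  ¥292,000 × 12% = ¥35,040
  ¥77,000 × 18% = ¥13,860
  → ¥50,580
  Less investment credit ¥39,000 → ¥11,580

¥46,880 > ¥11,580, so the shadow minimum tax is the binding amount.

¥46,880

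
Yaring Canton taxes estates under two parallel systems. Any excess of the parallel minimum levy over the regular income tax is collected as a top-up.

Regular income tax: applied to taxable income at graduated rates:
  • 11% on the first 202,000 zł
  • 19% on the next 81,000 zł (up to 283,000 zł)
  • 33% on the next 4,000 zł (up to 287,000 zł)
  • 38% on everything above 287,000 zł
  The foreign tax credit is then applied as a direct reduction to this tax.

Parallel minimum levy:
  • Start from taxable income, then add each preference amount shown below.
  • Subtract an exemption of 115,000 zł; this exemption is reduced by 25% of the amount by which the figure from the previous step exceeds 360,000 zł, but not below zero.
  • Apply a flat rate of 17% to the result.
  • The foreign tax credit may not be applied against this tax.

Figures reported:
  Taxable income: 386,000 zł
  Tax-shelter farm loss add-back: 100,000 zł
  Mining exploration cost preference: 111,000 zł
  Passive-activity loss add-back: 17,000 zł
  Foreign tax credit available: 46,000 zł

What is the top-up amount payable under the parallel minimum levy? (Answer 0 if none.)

Regular income tax:
  202,000 zł × 11% = 22,220 zł
  81,000 zł × 19% = 15,390 zł
  4,000 zł × 33% = 1,320 zł
  99,000 zł × 38% = 37,620 zł
  → 76,550 zł
  Less foreign tax credit 46,000 zł → 30,550 zł

Parallel minimum levy:
  Adjusted income: 386,000 zł + 100,000 zł + 111,000 zł + 17,000 zł = 614,000 zł
  Exemption: 115,000 zł − 25% × (614,000 zł − 360,000 zł) = 115,000 zł − 63,500 zł = 51,500 zł
  Base: 614,000 zł − 51,500 zł = 562,500 zł
  562,500 zł × 17% = 95,625 zł

Excess of parallel minimum levy over regular income tax: 95,625 zł − 30,550 zł = 65,075 zł.

65,075 zł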